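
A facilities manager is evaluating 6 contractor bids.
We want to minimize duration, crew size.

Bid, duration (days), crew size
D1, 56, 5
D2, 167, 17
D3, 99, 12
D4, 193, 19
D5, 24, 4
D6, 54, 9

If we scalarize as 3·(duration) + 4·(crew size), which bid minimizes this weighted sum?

D5

D1: 3·56 + 4·5 = 188
D2: 3·167 + 4·17 = 569
D3: 3·99 + 4·12 = 345
D4: 3·193 + 4·19 = 655
D5: 3·24 + 4·4 = 88
D6: 3·54 + 4·9 = 198
Lowest: D5 at 88.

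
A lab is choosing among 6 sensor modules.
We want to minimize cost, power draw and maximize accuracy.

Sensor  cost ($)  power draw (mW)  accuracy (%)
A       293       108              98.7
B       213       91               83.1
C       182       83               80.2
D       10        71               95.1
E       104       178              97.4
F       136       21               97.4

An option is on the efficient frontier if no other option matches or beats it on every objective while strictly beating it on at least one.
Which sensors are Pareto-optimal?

A: not dominated (best accuracy).
B: dominated by D (cost 10≤213, power draw 71≤91, accuracy 95.1≥83.1).
C: dominated by D (cost 10≤182, power draw 71≤83, accuracy 95.1≥80.2).
D: not dominated (best cost).
E: not dominated.
F: not dominated (best power draw).

A, D, E, F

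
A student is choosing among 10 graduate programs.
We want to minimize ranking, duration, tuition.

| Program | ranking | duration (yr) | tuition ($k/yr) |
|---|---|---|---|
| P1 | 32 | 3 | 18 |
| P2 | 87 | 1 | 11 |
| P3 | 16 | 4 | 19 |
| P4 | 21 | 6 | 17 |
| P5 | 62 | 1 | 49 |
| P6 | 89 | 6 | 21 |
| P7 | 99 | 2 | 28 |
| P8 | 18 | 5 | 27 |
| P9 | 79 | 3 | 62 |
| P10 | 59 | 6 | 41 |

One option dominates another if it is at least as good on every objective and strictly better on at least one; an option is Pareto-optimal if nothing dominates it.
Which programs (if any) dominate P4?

none

P1: worse on ranking (32 vs 21).
P2: worse on ranking (87 vs 21).
P3: worse on tuition (19 vs 17).
P5: worse on ranking (62 vs 21).
P6: worse on ranking (89 vs 21).
P7: worse on ranking (99 vs 21).
P8: worse on tuition (27 vs 17).
P9: worse on ranking (79 vs 21).
P10: worse on ranking (59 vs 21).
No option dominates P4.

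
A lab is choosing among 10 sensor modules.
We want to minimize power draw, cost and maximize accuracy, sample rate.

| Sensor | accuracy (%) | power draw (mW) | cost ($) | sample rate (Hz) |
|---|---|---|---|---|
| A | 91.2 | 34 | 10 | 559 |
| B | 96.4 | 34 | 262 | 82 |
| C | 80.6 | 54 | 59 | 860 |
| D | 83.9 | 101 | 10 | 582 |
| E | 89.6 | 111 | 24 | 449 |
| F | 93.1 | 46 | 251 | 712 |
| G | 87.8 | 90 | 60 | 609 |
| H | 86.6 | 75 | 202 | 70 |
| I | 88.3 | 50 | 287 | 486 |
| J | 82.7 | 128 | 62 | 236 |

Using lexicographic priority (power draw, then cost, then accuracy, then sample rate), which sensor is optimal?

A

First minimize power draw: best is 34, kept {A, B}.
Then minimize cost: best is 10, kept {A}.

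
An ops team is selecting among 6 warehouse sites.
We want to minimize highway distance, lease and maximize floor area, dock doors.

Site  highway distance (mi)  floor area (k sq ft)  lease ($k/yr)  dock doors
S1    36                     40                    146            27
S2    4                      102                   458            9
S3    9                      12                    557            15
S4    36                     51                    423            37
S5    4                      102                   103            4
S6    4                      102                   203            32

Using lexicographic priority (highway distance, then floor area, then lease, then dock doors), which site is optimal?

S5

First minimize highway distance: best is 4, kept {S2, S5, S6}.
Then maximize floor area: best is 102, kept {S2, S5, S6}.
Then minimize lease: best is 103, kept {S5}.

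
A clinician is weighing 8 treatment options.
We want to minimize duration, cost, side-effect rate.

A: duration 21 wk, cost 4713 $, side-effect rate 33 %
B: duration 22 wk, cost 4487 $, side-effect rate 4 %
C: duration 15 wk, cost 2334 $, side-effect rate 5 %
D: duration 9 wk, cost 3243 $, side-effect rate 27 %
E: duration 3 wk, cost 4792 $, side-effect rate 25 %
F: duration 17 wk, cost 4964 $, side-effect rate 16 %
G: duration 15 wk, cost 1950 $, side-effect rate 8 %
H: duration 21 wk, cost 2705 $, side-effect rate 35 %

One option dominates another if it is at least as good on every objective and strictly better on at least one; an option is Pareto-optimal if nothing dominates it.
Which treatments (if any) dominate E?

none

A: worse on duration (21 vs 3).
B: worse on duration (22 vs 3).
C: worse on duration (15 vs 3).
D: worse on duration (9 vs 3).
F: worse on duration (17 vs 3).
G: worse on duration (15 vs 3).
H: worse on duration (21 vs 3).
No option dominates E.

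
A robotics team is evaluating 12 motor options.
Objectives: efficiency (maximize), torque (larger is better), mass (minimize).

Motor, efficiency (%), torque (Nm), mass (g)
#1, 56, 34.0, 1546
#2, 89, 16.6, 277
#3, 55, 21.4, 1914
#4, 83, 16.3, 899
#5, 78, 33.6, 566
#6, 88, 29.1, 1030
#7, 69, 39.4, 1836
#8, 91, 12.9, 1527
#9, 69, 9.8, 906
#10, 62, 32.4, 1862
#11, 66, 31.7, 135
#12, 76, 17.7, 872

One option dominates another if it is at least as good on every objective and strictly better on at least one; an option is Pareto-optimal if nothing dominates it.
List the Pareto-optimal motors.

#1: not dominated.
#2: not dominated.
#3: dominated by #1 (efficiency 56≥55, torque 34.0≥21.4, mass 1546≤1914).
#4: dominated by #2 (efficiency 89≥83, torque 16.6≥16.3, mass 277≤899).
#5: not dominated.
#6: not dominated.
#7: not dominated (best torque).
#8: not dominated (best efficiency).
#9: dominated by #2 (efficiency 89≥69, torque 16.6≥9.8, mass 277≤906).
#10: dominated by #5 (efficiency 78≥62, torque 33.6≥32.4, mass 566≤1862).
#11: not dominated (best mass).
#12: dominated by #5 (efficiency 78≥76, torque 33.6≥17.7, mass 566≤872).

#1, #2, #5, #6, #7, #8, #11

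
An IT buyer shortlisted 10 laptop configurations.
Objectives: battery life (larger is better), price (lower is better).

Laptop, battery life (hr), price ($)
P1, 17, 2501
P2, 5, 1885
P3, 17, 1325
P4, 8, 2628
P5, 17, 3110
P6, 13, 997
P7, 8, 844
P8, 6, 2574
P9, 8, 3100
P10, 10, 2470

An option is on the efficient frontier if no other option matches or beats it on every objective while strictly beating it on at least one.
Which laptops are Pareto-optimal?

P1: dominated by P3 (battery life 17≥17, price 1325≤2501).
P2: dominated by P3 (battery life 17≥5, price 1325≤1885).
P3: not dominated.
P4: dominated by P1 (battery life 17≥8, price 2501≤2628).
P5: dominated by P1 (battery life 17≥17, price 2501≤3110).
P6: not dominated.
P7: not dominated (best price).
P8: dominated by P1 (battery life 17≥6, price 2501≤2574).
P9: dominated by P1 (battery life 17≥8, price 2501≤3100).
P10: dominated by P3 (battery life 17≥10, price 1325≤2470).

P3, P6, P7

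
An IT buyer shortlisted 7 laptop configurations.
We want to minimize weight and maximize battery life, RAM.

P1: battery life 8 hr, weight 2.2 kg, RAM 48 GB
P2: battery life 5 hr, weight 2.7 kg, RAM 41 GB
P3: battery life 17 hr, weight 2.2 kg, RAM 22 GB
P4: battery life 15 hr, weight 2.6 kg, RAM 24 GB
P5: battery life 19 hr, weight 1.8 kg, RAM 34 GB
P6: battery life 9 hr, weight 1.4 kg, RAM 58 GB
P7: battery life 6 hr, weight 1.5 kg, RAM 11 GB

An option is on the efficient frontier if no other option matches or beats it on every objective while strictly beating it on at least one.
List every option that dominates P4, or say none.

P5

P5: battery life 19≥15, weight 1.8≤2.6, RAM 34≥24 — dominates P4.
Others (P1, P2, P3, P6, P7) are each worse than P4 on at least one objective.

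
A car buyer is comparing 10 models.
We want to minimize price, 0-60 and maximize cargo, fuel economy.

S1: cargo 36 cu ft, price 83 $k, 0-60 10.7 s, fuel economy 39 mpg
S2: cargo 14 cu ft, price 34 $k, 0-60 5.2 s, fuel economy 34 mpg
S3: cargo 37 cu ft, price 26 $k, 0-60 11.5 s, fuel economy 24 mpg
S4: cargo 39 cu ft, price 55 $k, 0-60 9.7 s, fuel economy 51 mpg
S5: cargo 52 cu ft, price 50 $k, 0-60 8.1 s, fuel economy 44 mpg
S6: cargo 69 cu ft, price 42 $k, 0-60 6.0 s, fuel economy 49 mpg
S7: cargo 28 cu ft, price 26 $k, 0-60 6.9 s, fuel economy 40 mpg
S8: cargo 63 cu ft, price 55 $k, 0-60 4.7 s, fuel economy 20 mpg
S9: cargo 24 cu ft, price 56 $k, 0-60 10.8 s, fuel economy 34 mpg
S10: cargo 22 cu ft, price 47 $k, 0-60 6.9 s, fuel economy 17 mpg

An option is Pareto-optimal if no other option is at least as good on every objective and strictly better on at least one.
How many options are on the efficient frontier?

S1: dominated by S4 (cargo 39≥36, price 55≤83, 0-60 9.7≤10.7, fuel economy 51≥39).
S2: not dominated.
S3: not dominated.
S4: not dominated (best fuel economy).
S5: dominated by S6 (cargo 69≥52, price 42≤50, 0-60 6.0≤8.1, fuel economy 49≥44).
S6: not dominated (best cargo).
S7: not dominated.
S8: not dominated (best 0-60).
S9: dominated by S4 (cargo 39≥24, price 55≤56, 0-60 9.7≤10.8, fuel economy 51≥34).
S10: dominated by S6 (cargo 69≥22, price 42≤47, 0-60 6.0≤6.9, fuel economy 49≥17).
Pareto-optimal: S2, S3, S4, S6, S7, S8 → 6.

6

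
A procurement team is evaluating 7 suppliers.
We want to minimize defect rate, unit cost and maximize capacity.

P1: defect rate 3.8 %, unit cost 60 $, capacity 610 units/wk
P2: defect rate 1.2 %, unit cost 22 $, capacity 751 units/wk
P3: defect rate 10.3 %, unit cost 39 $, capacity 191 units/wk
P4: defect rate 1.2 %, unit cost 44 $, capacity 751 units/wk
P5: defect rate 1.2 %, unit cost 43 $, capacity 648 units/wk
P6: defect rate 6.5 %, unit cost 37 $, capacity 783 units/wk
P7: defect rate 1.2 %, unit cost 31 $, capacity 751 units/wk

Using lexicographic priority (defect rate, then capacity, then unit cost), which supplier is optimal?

First minimize defect rate: best is 1.2, kept {P2, P4, P5, P7}.
Then maximize capacity: best is 751, kept {P2, P4, P7}.
Then minimize unit cost: best is 22, kept {P2}.

P2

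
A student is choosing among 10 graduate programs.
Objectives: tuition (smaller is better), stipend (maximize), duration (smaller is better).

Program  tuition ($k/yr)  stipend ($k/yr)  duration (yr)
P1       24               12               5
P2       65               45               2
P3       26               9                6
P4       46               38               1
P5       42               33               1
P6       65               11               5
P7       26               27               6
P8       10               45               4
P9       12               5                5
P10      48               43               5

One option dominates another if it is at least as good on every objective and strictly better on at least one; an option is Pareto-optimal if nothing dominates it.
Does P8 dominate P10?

Yes

P8 vs P10: tuition 10≤48, stipend 45≥43, duration 4≤5 — P8 is at least as good on every objective with at least one strict improvement.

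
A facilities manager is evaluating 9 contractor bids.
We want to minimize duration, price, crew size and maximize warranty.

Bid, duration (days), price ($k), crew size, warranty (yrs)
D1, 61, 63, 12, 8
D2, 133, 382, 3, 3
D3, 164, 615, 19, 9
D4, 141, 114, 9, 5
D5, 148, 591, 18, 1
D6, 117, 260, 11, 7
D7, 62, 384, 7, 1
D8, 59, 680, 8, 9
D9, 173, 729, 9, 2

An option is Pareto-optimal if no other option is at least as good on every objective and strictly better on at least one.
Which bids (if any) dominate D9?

D2: duration 133≤173, price 382≤729, crew size 3≤9, warranty 3≥2 — dominates D9.
D4: duration 141≤173, price 114≤729, crew size 9≤9, warranty 5≥2 — dominates D9.
D8: duration 59≤173, price 680≤729, crew size 8≤9, warranty 9≥2 — dominates D9.
Others (D1, D3, D5, D6, D7) are each worse than D9 on at least one objective.

D2, D4, D8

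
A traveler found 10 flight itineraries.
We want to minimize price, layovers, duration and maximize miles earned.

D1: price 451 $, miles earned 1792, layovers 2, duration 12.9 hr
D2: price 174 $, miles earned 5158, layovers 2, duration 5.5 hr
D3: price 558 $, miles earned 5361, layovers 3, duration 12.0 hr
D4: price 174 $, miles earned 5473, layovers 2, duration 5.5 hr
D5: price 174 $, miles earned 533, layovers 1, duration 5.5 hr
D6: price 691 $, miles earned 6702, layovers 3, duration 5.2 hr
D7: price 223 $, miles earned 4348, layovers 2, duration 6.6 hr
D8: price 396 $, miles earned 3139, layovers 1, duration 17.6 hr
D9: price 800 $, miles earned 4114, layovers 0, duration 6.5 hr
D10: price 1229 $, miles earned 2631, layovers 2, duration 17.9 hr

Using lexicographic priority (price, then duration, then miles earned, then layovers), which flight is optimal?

D4

First minimize price: best is 174, kept {D2, D4, D5}.
Then minimize duration: best is 5.5, kept {D2, D4, D5}.
Then maximize miles earned: best is 5473, kept {D4}.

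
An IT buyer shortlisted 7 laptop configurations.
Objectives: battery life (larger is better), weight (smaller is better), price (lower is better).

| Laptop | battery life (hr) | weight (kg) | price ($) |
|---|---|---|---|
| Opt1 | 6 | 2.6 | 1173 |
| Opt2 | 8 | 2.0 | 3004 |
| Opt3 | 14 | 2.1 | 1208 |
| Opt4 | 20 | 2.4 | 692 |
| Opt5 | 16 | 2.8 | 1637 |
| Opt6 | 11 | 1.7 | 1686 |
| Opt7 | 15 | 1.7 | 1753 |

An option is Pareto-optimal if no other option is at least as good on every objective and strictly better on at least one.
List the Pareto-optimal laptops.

Opt3, Opt4, Opt6, Opt7

Opt1: dominated by Opt4 (battery life 20≥6, weight 2.4≤2.6, price 692≤1173).
Opt2: dominated by Opt6 (battery life 11≥8, weight 1.7≤2.0, price 1686≤3004).
Opt3: not dominated.
Opt4: not dominated (best battery life).
Opt5: dominated by Opt4 (battery life 20≥16, weight 2.4≤2.8, price 692≤1637).
Opt6: not dominated.
Opt7: not dominated.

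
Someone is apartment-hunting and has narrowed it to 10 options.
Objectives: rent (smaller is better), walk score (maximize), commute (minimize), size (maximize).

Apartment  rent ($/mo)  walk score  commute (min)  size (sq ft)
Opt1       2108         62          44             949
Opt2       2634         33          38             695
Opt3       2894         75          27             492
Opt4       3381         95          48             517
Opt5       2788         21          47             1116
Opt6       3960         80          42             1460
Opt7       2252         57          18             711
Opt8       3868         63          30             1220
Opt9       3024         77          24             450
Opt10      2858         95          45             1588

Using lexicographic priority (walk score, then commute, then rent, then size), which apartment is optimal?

Opt10

First maximize walk score: best is 95, kept {Opt4, Opt10}.
Then minimize commute: best is 45, kept {Opt10}.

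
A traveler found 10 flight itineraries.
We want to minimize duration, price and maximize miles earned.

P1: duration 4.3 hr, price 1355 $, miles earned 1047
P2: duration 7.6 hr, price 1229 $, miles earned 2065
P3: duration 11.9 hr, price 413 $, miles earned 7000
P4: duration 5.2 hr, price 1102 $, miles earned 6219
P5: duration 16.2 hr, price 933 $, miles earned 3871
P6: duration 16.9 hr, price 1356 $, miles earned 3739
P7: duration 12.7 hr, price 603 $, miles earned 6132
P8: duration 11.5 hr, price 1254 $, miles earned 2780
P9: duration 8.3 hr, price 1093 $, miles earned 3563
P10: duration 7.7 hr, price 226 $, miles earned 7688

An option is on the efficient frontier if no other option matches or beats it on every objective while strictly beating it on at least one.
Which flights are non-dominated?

P1: not dominated (best duration).
P2: dominated by P4 (duration 5.2≤7.6, price 1102≤1229, miles earned 6219≥2065).
P3: dominated by P10 (duration 7.7≤11.9, price 226≤413, miles earned 7688≥7000).
P4: not dominated.
P5: dominated by P3 (duration 11.9≤16.2, price 413≤933, miles earned 7000≥3871).
P6: dominated by P3 (duration 11.9≤16.9, price 413≤1356, miles earned 7000≥3739).
P7: dominated by P3 (duration 11.9≤12.7, price 413≤603, miles earned 7000≥6132).
P8: dominated by P4 (duration 5.2≤11.5, price 1102≤1254, miles earned 6219≥2780).
P9: dominated by P10 (duration 7.7≤8.3, price 226≤1093, miles earned 7688≥3563).
P10: not dominated (best price).

P1, P4, P10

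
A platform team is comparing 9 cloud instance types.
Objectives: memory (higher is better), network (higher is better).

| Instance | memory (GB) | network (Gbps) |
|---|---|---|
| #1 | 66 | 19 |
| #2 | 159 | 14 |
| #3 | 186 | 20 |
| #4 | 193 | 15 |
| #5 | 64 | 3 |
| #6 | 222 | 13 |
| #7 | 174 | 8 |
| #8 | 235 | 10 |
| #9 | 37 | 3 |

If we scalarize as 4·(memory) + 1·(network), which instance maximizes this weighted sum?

#8

#1: 4·66 + 1·19 = 283
#2: 4·159 + 1·14 = 650
#3: 4·186 + 1·20 = 764
#4: 4·193 + 1·15 = 787
#5: 4·64 + 1·3 = 259
#6: 4·222 + 1·13 = 901
#7: 4·174 + 1·8 = 704
#8: 4·235 + 1·10 = 950
#9: 4·37 + 1·3 = 151
Highest: #8 at 950.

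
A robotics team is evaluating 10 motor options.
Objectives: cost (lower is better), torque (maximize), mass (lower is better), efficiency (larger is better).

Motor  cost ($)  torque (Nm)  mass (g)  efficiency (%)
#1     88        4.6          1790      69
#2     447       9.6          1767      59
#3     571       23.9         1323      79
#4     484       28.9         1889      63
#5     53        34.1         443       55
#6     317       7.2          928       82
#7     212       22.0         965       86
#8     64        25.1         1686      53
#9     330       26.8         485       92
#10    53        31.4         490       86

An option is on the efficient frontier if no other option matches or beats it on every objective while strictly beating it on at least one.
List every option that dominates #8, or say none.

#5: cost 53≤64, torque 34.1≥25.1, mass 443≤1686, efficiency 55≥53 — dominates #8.
#10: cost 53≤64, torque 31.4≥25.1, mass 490≤1686, efficiency 86≥53 — dominates #8.
Others (#1, #2, #3, #4, #6, #7, #9) are each worse than #8 on at least one objective.

#5, #10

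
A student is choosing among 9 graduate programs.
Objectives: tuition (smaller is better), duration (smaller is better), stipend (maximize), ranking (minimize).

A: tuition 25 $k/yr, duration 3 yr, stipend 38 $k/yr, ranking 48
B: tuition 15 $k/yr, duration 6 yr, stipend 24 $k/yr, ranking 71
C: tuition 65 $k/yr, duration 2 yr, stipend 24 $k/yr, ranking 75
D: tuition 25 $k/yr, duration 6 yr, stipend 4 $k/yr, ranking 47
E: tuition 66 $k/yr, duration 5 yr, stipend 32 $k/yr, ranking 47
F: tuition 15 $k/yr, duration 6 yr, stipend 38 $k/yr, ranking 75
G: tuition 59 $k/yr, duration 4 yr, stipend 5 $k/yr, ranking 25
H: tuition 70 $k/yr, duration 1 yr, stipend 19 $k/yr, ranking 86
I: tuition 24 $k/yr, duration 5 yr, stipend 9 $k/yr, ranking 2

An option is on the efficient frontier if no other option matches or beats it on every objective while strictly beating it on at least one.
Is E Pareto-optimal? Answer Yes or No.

Yes

A: worse on ranking (48 vs 47).
B: worse on duration (6 vs 5).
C: worse on stipend (24 vs 32).
D: worse on duration (6 vs 5).
F: worse on duration (6 vs 5).
G: worse on stipend (5 vs 32).
H: worse on tuition (70 vs 66).
I: worse on stipend (9 vs 32).
No option is at least as good as E on every objective and strictly better on one.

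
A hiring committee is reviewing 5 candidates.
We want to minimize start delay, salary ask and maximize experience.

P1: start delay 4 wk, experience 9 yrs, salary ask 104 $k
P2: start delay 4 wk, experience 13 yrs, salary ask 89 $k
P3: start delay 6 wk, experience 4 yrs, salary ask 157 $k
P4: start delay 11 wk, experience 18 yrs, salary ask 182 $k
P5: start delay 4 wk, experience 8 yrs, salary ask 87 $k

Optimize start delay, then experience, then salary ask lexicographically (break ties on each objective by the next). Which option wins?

First minimize start delay: best is 4, kept {P1, P2, P5}.
Then maximize experience: best is 13, kept {P2}.

P2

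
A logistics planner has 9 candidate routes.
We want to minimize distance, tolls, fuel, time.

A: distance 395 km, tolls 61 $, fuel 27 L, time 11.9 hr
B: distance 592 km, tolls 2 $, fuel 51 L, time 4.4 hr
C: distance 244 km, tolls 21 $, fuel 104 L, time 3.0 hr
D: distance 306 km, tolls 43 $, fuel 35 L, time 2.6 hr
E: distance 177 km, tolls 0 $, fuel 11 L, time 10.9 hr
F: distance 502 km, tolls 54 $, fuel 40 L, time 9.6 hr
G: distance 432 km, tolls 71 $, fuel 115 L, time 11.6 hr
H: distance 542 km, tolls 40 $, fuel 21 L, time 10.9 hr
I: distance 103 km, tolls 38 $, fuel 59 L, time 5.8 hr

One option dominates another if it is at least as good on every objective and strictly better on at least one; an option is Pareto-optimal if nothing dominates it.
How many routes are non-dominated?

5

A: dominated by E (distance 177≤395, tolls 0≤61, fuel 11≤27, time 10.9≤11.9).
B: not dominated.
C: not dominated.
D: not dominated (best time).
E: not dominated (best tolls).
F: dominated by D (distance 306≤502, tolls 43≤54, fuel 35≤40, time 2.6≤9.6).
G: dominated by C (distance 244≤432, tolls 21≤71, fuel 104≤115, time 3.0≤11.6).
H: dominated by E (distance 177≤542, tolls 0≤40, fuel 11≤21, time 10.9≤10.9).
I: not dominated (best distance).
Pareto-optimal: B, C, D, E, I → 5.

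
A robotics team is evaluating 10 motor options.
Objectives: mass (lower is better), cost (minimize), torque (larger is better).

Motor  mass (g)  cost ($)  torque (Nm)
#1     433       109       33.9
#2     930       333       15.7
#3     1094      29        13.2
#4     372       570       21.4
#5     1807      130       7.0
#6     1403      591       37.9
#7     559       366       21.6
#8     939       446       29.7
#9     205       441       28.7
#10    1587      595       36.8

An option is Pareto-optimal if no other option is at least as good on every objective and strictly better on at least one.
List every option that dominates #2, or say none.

#1: mass 433≤930, cost 109≤333, torque 33.9≥15.7 — dominates #2.
Others (#3, #4, #5, #6, #7, #8, #9, #10) are each worse than #2 on at least one objective.

#1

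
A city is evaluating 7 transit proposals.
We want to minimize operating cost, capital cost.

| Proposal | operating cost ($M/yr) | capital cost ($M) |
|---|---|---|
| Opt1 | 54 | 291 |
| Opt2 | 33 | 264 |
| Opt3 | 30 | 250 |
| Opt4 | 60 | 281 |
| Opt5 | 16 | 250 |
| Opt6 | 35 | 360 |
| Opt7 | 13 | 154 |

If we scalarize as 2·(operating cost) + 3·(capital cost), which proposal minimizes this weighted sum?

Opt1: 2·54 + 3·291 = 981
Opt2: 2·33 + 3·264 = 858
Opt3: 2·30 + 3·250 = 810
Opt4: 2·60 + 3·281 = 963
Opt5: 2·16 + 3·250 = 782
Opt6: 2·35 + 3·360 = 1150
Opt7: 2·13 + 3·154 = 488
Lowest: Opt7 at 488.

Opt7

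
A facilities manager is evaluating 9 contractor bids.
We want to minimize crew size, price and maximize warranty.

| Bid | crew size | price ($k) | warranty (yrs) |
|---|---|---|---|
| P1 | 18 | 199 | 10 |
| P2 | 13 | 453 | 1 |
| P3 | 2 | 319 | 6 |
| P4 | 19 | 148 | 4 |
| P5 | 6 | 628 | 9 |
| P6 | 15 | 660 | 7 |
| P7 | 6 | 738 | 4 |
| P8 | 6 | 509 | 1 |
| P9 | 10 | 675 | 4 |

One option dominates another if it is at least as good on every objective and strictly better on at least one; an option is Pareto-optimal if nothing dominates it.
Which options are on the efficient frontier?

P1, P3, P4, P5

P1: not dominated (best warranty).
P2: dominated by P3 (crew size 2≤13, price 319≤453, warranty 6≥1).
P3: not dominated (best crew size).
P4: not dominated (best price).
P5: not dominated.
P6: dominated by P5 (crew size 6≤15, price 628≤660, warranty 9≥7).
P7: dominated by P3 (crew size 2≤6, price 319≤738, warranty 6≥4).
P8: dominated by P3 (crew size 2≤6, price 319≤509, warranty 6≥1).
P9: dominated by P3 (crew size 2≤10, price 319≤675, warranty 6≥4).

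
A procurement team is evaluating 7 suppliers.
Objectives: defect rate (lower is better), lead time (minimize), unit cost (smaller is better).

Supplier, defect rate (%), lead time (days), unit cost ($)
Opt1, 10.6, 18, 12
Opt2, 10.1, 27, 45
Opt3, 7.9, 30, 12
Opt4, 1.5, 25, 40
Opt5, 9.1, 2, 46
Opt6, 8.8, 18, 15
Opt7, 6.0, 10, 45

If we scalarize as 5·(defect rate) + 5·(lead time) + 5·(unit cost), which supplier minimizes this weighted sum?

Opt1: 5·10.6 + 5·18 + 5·12 = 203.0
Opt2: 5·10.1 + 5·27 + 5·45 = 410.5
Opt3: 5·7.9 + 5·30 + 5·12 = 249.5
Opt4: 5·1.5 + 5·25 + 5·40 = 332.5
Opt5: 5·9.1 + 5·2 + 5·46 = 285.5
Opt6: 5·8.8 + 5·18 + 5·15 = 209.0
Opt7: 5·6.0 + 5·10 + 5·45 = 305.0
Lowest: Opt1 at 203.0.

Opt1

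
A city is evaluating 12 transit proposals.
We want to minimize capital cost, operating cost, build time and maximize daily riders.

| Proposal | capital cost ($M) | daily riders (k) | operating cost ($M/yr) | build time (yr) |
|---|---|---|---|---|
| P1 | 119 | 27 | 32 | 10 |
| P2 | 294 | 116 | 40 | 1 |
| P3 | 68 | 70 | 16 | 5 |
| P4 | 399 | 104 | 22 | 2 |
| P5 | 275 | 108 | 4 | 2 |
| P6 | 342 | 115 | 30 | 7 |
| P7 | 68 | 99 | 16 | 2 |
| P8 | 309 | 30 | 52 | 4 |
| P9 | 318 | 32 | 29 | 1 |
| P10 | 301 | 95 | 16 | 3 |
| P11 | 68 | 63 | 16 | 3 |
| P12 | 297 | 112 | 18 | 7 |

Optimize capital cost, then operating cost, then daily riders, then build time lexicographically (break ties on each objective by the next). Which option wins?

P7

First minimize capital cost: best is 68, kept {P3, P7, P11}.
Then minimize operating cost: best is 16, kept {P3, P7, P11}.
Then maximize daily riders: best is 99, kept {P7}.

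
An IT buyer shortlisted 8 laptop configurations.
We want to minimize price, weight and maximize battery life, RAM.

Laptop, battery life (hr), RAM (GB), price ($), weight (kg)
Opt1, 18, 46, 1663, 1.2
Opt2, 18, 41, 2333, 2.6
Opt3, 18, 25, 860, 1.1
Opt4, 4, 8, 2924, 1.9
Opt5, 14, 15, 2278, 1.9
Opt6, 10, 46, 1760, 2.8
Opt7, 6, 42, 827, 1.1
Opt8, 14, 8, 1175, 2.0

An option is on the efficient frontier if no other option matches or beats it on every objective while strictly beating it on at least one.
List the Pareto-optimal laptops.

Opt1: not dominated.
Opt2: dominated by Opt1 (battery life 18≥18, RAM 46≥41, price 1663≤2333, weight 1.2≤2.6).
Opt3: not dominated.
Opt4: dominated by Opt1 (battery life 18≥4, RAM 46≥8, price 1663≤2924, weight 1.2≤1.9).
Opt5: dominated by Opt1 (battery life 18≥14, RAM 46≥15, price 1663≤2278, weight 1.2≤1.9).
Opt6: dominated by Opt1 (battery life 18≥10, RAM 46≥46, price 1663≤1760, weight 1.2≤2.8).
Opt7: not dominated (best price).
Opt8: dominated by Opt3 (battery life 18≥14, RAM 25≥8, price 860≤1175, weight 1.1≤2.0).

Opt1, Opt3, Opt7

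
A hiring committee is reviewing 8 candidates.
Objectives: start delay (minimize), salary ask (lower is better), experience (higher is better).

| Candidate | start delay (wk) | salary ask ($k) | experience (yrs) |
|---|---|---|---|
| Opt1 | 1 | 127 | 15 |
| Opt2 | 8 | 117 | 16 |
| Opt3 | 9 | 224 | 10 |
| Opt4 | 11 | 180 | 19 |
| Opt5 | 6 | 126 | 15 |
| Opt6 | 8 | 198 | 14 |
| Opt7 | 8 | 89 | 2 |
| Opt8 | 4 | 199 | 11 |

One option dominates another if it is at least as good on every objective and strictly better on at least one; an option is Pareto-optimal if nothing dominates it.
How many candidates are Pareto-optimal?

Opt1: not dominated (best start delay).
Opt2: not dominated.
Opt3: dominated by Opt1 (start delay 1≤9, salary ask 127≤224, experience 15≥10).
Opt4: not dominated (best experience).
Opt5: not dominated.
Opt6: dominated by Opt1 (start delay 1≤8, salary ask 127≤198, experience 15≥14).
Opt7: not dominated (best salary ask).
Opt8: dominated by Opt1 (start delay 1≤4, salary ask 127≤199, experience 15≥11).
Pareto-optimal: Opt1, Opt2, Opt4, Opt5, Opt7 → 5.

5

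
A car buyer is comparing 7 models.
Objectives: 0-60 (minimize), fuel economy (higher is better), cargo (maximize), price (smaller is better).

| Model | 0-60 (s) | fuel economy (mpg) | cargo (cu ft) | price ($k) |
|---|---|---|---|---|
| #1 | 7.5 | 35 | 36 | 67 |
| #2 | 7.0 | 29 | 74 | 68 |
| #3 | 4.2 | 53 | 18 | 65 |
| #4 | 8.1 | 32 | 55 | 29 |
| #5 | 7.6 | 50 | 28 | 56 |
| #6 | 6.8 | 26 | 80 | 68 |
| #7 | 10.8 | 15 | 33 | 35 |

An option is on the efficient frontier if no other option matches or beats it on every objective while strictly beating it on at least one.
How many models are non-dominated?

#1: not dominated.
#2: not dominated.
#3: not dominated (best 0-60).
#4: not dominated (best price).
#5: not dominated.
#6: not dominated (best cargo).
#7: dominated by #4 (0-60 8.1≤10.8, fuel economy 32≥15, cargo 55≥33, price 29≤35).
Pareto-optimal: #1, #2, #3, #4, #5, #6 → 6.

6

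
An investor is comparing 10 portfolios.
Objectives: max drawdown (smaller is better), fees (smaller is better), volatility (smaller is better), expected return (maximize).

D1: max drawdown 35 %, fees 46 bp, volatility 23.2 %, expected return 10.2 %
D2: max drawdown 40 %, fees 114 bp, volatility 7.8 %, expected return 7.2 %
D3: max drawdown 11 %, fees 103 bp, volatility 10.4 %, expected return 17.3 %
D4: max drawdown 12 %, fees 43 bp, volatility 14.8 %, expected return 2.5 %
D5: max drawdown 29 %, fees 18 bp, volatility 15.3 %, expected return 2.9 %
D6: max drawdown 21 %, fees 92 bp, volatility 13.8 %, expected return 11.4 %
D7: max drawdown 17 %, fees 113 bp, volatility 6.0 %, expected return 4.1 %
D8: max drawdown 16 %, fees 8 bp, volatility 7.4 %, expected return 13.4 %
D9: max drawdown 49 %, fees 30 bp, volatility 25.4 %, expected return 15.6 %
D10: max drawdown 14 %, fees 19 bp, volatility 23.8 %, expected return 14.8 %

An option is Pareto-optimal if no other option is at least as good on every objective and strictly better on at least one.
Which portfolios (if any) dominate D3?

D1: worse on max drawdown (35 vs 11).
D2: worse on max drawdown (40 vs 11).
D4: worse on max drawdown (12 vs 11).
D5: worse on max drawdown (29 vs 11).
D6: worse on max drawdown (21 vs 11).
D7: worse on max drawdown (17 vs 11).
D8: worse on max drawdown (16 vs 11).
D9: worse on max drawdown (49 vs 11).
D10: worse on max drawdown (14 vs 11).
No option dominates D3.

none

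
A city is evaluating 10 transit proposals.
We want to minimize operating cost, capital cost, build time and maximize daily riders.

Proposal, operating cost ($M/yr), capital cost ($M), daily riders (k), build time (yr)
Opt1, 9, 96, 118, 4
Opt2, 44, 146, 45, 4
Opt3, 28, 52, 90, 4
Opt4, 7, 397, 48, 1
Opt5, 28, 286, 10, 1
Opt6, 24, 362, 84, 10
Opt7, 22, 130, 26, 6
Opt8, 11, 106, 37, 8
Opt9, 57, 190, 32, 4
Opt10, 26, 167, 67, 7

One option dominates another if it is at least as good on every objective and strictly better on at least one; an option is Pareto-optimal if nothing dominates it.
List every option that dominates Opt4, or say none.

none

Opt1: worse on operating cost (9 vs 7).
Opt2: worse on operating cost (44 vs 7).
Opt3: worse on operating cost (28 vs 7).
Opt5: worse on operating cost (28 vs 7).
Opt6: worse on operating cost (24 vs 7).
Opt7: worse on operating cost (22 vs 7).
Opt8: worse on operating cost (11 vs 7).
Opt9: worse on operating cost (57 vs 7).
Opt10: worse on operating cost (26 vs 7).
No option dominates Opt4.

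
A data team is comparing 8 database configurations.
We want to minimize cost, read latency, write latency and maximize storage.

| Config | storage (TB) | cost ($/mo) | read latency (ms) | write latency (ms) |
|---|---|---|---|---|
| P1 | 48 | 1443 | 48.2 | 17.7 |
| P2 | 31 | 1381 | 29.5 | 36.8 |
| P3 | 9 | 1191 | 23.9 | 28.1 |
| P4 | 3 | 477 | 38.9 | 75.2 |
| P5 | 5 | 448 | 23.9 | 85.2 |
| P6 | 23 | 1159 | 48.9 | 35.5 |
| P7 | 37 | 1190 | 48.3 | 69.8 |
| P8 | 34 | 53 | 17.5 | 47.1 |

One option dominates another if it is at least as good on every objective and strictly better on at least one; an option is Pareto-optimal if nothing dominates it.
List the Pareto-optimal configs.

P1: not dominated (best storage).
P2: not dominated.
P3: not dominated.
P4: dominated by P8 (storage 34≥3, cost 53≤477, read latency 17.5≤38.9, write latency 47.1≤75.2).
P5: dominated by P8 (storage 34≥5, cost 53≤448, read latency 17.5≤23.9, write latency 47.1≤85.2).
P6: not dominated.
P7: not dominated.
P8: not dominated (best cost).

P1, P2, P3, P6, P7, P8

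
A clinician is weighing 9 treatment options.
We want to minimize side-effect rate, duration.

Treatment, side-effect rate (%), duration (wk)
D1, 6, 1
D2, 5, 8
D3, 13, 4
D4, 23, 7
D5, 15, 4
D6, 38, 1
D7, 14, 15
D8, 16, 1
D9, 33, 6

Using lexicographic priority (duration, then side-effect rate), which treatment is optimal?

First minimize duration: best is 1, kept {D1, D6, D8}.
Then minimize side-effect rate: best is 6, kept {D1}.

D1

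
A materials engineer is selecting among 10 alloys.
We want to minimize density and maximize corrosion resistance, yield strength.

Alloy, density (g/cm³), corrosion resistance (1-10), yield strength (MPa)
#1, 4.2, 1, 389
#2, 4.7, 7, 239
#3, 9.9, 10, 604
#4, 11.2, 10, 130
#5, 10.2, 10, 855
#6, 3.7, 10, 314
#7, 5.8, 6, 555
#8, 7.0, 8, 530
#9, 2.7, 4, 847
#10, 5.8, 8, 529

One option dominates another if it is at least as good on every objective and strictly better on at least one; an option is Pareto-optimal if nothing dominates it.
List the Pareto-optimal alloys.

#1: dominated by #9 (density 2.7≤4.2, corrosion resistance 4≥1, yield strength 847≥389).
#2: dominated by #6 (density 3.7≤4.7, corrosion resistance 10≥7, yield strength 314≥239).
#3: not dominated.
#4: dominated by #3 (density 9.9≤11.2, corrosion resistance 10≥10, yield strength 604≥130).
#5: not dominated (best yield strength).
#6: not dominated.
#7: not dominated.
#8: not dominated.
#9: not dominated (best density).
#10: not dominated.

#3, #5, #6, #7, #8, #9, #10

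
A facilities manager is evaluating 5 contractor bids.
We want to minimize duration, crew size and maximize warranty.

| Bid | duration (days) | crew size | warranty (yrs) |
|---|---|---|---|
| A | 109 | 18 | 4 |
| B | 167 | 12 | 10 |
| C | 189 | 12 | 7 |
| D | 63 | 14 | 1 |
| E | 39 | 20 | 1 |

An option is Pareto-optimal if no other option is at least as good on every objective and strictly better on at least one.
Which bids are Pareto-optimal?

A: not dominated.
B: not dominated (best warranty).
C: dominated by B (duration 167≤189, crew size 12≤12, warranty 10≥7).
D: not dominated.
E: not dominated (best duration).

A, B, D, E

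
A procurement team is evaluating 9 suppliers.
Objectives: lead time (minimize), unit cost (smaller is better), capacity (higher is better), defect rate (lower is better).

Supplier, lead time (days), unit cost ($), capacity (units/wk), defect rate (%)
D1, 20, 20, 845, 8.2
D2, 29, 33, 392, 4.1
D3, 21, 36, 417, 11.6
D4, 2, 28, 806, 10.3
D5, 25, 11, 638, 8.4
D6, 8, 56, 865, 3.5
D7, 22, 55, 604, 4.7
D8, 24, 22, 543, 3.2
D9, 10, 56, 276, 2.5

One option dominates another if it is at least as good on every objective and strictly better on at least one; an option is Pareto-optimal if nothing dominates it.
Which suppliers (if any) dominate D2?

D8

D8: lead time 24≤29, unit cost 22≤33, capacity 543≥392, defect rate 3.2≤4.1 — dominates D2.
Others (D1, D3, D4, D5, D6, D7, D9) are each worse than D2 on at least one objective.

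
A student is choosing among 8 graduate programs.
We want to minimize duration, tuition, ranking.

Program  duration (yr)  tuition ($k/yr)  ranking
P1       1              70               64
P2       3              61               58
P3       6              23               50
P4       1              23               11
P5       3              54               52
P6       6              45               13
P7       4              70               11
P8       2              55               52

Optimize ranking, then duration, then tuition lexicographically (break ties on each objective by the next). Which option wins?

First minimize ranking: best is 11, kept {P4, P7}.
Then minimize duration: best is 1, kept {P4}.

P4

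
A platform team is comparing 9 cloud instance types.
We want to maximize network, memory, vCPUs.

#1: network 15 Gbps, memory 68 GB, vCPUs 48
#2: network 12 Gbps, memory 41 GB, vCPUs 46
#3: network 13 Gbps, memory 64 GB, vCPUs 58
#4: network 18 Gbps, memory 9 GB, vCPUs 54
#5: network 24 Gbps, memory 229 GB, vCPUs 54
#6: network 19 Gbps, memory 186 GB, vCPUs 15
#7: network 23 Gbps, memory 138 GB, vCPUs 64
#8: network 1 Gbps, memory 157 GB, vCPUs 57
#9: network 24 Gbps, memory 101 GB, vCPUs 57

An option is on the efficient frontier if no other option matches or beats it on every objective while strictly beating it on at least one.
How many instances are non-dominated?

#1: dominated by #5 (network 24≥15, memory 229≥68, vCPUs 54≥48).
#2: dominated by #1 (network 15≥12, memory 68≥41, vCPUs 48≥46).
#3: dominated by #7 (network 23≥13, memory 138≥64, vCPUs 64≥58).
#4: dominated by #5 (network 24≥18, memory 229≥9, vCPUs 54≥54).
#5: not dominated (best memory).
#6: dominated by #5 (network 24≥19, memory 229≥186, vCPUs 54≥15).
#7: not dominated (best vCPUs).
#8: not dominated.
#9: not dominated.
Pareto-optimal: #5, #7, #8, #9 → 4.

4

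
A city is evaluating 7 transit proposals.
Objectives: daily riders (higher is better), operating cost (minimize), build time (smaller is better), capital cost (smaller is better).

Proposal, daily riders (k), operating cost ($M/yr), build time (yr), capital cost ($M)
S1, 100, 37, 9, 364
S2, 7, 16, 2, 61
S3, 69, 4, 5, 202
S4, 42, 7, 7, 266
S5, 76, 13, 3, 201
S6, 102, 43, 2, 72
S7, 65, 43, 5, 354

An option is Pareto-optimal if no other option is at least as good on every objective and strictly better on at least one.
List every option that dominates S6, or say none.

none

S1: worse on daily riders (100 vs 102).
S2: worse on daily riders (7 vs 102).
S3: worse on daily riders (69 vs 102).
S4: worse on daily riders (42 vs 102).
S5: worse on daily riders (76 vs 102).
S7: worse on daily riders (65 vs 102).
No option dominates S6.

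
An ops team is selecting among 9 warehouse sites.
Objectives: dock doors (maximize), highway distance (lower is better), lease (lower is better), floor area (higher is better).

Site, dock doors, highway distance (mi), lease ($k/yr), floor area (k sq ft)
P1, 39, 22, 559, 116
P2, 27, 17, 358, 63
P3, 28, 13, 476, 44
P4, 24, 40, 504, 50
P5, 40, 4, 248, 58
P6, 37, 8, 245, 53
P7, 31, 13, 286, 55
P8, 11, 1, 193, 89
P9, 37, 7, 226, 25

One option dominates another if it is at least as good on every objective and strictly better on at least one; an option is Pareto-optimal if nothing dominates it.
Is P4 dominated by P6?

P6 vs P4: dock doors 37≥24, highway distance 8≤40, lease 245≤504, floor area 53≥50 — P6 is at least as good on every objective with at least one strict improvement.

Yes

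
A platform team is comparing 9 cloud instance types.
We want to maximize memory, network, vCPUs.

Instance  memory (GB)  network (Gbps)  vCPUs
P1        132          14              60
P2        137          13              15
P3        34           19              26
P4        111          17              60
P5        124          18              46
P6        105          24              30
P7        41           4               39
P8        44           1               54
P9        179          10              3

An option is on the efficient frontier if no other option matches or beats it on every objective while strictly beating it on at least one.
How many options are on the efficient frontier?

6

P1: not dominated.
P2: not dominated.
P3: dominated by P6 (memory 105≥34, network 24≥19, vCPUs 30≥26).
P4: not dominated.
P5: not dominated.
P6: not dominated (best network).
P7: dominated by P1 (memory 132≥41, network 14≥4, vCPUs 60≥39).
P8: dominated by P1 (memory 132≥44, network 14≥1, vCPUs 60≥54).
P9: not dominated (best memory).
Pareto-optimal: P1, P2, P4, P5, P6, P9 → 6.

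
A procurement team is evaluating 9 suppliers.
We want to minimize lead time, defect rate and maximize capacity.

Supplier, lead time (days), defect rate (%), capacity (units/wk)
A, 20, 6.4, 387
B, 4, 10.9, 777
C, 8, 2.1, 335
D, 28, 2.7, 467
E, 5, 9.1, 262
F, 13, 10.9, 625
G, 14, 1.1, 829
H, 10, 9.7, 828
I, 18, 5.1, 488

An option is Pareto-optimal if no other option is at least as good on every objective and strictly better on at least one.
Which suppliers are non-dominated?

A: dominated by G (lead time 14≤20, defect rate 1.1≤6.4, capacity 829≥387).
B: not dominated (best lead time).
C: not dominated.
D: dominated by G (lead time 14≤28, defect rate 1.1≤2.7, capacity 829≥467).
E: not dominated.
F: dominated by B (lead time 4≤13, defect rate 10.9≤10.9, capacity 777≥625).
G: not dominated (best defect rate).
H: not dominated.
I: dominated by G (lead time 14≤18, defect rate 1.1≤5.1, capacity 829≥488).

B, C, E, G, H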